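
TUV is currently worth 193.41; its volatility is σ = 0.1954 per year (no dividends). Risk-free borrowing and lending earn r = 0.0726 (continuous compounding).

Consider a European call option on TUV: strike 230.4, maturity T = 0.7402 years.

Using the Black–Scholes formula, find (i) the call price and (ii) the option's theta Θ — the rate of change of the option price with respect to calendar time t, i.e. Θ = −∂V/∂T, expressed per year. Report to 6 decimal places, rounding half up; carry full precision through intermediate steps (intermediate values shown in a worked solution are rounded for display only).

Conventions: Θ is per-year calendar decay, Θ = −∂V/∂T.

price = 4.750529
Θ = -10.485432

σ√T = 0.1954·√0.7402 = 0.168112
d₁ = (ln(S/K) + (r+σ²/2)T) / (σ√T) = (ln(193.41/230.4) + (0.0726+0.1954²/2)·0.7402) / 0.168112 = (-0.175005 + 0.067869) / 0.168112 = -0.637285
d₂ = d₁ − σ√T = -0.637285 − 0.168112 = -0.805397
e^{−rT} = 0.947680
N(d₁) = 0.261970,  N(d₂) = 0.210295
Call price V = S·N(d₁) − K·e^{−rT}·N(d₂) = 50.667571 − 45.917042 = 4.750529
φ(d₁) = (1/√(2π))·e^{−d₁²/2} = 0.325626
Θ = −S·φ(d₁)·σ/(2√T) − r·K·e^{−rT}·N(d₂) = −7.151854 − 3.333577 = -10.485432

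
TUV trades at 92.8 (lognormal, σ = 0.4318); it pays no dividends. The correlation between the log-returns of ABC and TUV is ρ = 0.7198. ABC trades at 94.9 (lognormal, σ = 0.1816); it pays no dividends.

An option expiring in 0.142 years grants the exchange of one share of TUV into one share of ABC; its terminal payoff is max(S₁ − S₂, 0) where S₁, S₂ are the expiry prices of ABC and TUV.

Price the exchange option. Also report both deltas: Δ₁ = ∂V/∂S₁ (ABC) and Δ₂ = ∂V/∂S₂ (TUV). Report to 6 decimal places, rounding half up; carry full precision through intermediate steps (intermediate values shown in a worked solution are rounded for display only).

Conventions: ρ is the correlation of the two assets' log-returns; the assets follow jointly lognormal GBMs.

σ_eff = √(σ₁² + σ₂² − 2ρσ₁σ₂) = √(0.1816² + 0.4318² − 2·0.7198·0.1816·0.4318) = 0.326410
d₁ = (ln(S₁/S₂) + (q₂ − q₁ + σ_eff²/2)T) / (σ_eff√T) = (ln(94.9/92.8) + (0.0 − 0.0 + 0.053272)·0.142) / 0.123001 = 0.243427
d₂ = d₁ − σ_eff√T = 0.243427 − 0.123001 = 0.120426
N(d₁) = 0.596163,  N(d₂) = 0.547927
V = S₁·e^{−q₁T}·N(d₁) − S₂·e^{−q₂T}·N(d₂) = 56.575821 − 50.847627 = 5.728194
Key observation: pricing in TUV-units makes this a unit-strike call on the ratio S₁/S₂ — the risk-free rate cancels and cannot affect the value.
Δ₁ = e^{−q₁T}·N(d₁) = 0.596163;  Δ₂ = −e^{−q₂T}·N(d₂) = -0.547927

exchange price = 5.728194
Δ1 = 0.596163
Δ2 = -0.547927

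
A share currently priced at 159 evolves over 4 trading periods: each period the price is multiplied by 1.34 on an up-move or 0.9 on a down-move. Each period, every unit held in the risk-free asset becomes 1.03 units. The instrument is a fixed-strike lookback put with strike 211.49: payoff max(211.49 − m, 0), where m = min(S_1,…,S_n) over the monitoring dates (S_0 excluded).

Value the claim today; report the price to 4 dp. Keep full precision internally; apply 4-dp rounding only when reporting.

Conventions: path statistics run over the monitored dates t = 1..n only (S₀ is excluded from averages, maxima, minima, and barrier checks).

price = 63.3944

With p* = (R−d)/(u−d) = 0.2955, sum probability × payoff across the paths and divide by R^4.
Enumerate all 2^4 = 16 price paths (U = up ×1.34, D = down ×0.9); each path with k up-moves has probability p*^k·(1−p*)^(4−k).
DDDD: m=104.3199, payoff=107.1701, prob=0.246397
UDDD: m=155.3207, payoff=56.1693, prob=0.103328
DUDD: m=143.1000, payoff=68.3900, prob=0.103328
UUDD: m=213.0600, payoff=0.0000, prob=0.043331
DDUD: m=128.7900, payoff=82.7000, prob=0.103328
UDUD: m=191.7540, payoff=19.7360, prob=0.043331
DUUD: m=143.1000, payoff=68.3900, prob=0.043331
UUUD: m=213.0600, payoff=0.0000, prob=0.018171
DDDU: m=115.9110, payoff=95.5790, prob=0.103328
UDDU: m=172.5786, payoff=38.9114, prob=0.043331
DUDU: m=143.1000, payoff=68.3900, prob=0.043331
UUDU: m=213.0600, payoff=0.0000, prob=0.018171
DDUU: m=128.7900, payoff=82.7000, prob=0.043331
UDUU: m=191.7540, payoff=19.7360, prob=0.018171
DUUU: m=143.1000, payoff=68.3900, prob=0.018171
UUUU: m=213.0600, payoff=0.0000, prob=0.007620
Price = Σ prob·payoff / R^4 = 71.350984 / 1.125509 = 63.3944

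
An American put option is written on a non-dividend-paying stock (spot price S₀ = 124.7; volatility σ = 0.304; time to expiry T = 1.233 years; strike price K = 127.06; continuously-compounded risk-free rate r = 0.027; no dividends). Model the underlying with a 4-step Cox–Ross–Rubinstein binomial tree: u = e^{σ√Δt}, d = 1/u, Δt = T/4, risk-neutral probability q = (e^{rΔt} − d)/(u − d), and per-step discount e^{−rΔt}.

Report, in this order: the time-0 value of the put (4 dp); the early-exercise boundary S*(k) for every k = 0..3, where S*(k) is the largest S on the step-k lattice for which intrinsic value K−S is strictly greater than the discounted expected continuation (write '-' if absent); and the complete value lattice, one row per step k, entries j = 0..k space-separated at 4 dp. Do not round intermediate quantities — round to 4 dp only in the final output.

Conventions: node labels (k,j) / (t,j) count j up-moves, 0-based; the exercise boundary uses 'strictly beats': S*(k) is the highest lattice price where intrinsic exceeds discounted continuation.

price = 15.9324
boundary = - - 88.9743 105.3333
tree:
15.9324
25.1571 6.3163
38.0857 11.7290 0.6215
51.9040 21.7267 1.2111 0.0000
63.5762 38.0857 2.3600 0.0000 0.0000

params: Δt=0.30825 u=1.18386 d=0.84469 q=0.48255 e^(-rΔt)=0.99171
t_4 payoffs: 63.5762 38.0857 2.3600 0.0000 0.0000
t_3: node(3,0) S=75.1560 payoff=51.9040 vs cont=50.8509 → 51.9040 [stop]  node(3,1) S=105.3333 payoff=21.7267 vs cont=20.6736 → 21.7267 [stop]  node(3,2) S=147.6275 payoff=0.0000 vs cont=1.2111 → 1.2111 [wait]  node(3,3) S=206.9042 payoff=0.0000 vs cont=0.0000 → 0.0000 [wait]  ⇒ S*(3)=105.3333
t_2: node(2,0) S=88.9743 payoff=38.0857 vs cont=37.0326 → 38.0857 [stop]  node(2,1) S=124.7000 payoff=2.3600 vs cont=11.7290 → 11.7290 [wait]  node(2,2) S=174.7706 payoff=0.0000 vs cont=0.6215 → 0.6215 [wait]  ⇒ S*(2)=88.9743
t_1: node(1,0) S=105.3333 payoff=21.7267 vs cont=25.1571 → 25.1571 [wait]  node(1,1) S=147.6275 payoff=0.0000 vs cont=6.3163 → 6.3163 [wait]  ⇒ S*(1)=-
t_0: node(0,0) S=124.7000 payoff=2.3600 vs cont=15.9324 → 15.9324 [wait]  ⇒ S*(0)=-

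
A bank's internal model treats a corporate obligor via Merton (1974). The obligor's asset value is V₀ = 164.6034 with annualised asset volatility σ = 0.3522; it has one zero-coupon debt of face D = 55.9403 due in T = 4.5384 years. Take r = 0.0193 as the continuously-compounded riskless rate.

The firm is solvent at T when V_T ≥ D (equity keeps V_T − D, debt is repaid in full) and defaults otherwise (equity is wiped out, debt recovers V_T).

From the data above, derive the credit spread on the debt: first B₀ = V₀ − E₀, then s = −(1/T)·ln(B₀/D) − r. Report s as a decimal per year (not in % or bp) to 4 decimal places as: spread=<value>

spread=0.0074

Equity is a call on the firm's assets struck at D = 55.9403:
d₁ = [ln(V₀/D) + (r + σ²/2)T] / (σ√T)
   = [ln(164.6034/55.9403) + (0.0193 + 0.5·0.3522²)·4.5384] / (0.3522·√4.5384)
   = [1.079254 + 0.369074] / 0.750310 = 1.930306
d₂ = d₁ − σ√T = 1.930306 − 0.750310 = 1.179996
N(d₁) = 0.973216,  N(d₂) = 0.880999,  e^(−rT) = 0.916135
E₀ = V₀·N(d₁) − D·e^(−rT)·N(d₂)
   = 164.6034·0.973216 − 55.9403·0.916135·0.880999 = 115.044361
B₀ = V₀ − E₀ = 164.6034 − 115.044361 = 49.559039
spread = −(1/T)·ln(B₀/D) − r = −(1/4.5384)·ln(49.559039/55.9403) − 0.0193 = 0.00738791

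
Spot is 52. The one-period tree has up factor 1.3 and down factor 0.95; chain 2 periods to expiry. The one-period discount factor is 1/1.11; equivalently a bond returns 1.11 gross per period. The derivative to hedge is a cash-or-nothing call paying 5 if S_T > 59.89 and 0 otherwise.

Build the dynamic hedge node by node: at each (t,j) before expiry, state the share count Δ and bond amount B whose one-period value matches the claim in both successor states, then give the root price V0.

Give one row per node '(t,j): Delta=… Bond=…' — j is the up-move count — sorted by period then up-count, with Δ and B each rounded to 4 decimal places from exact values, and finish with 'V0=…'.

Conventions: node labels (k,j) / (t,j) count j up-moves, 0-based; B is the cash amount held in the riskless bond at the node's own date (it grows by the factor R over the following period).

The replicating-portfolio and risk-neutral prices coincide; use p* = (1.11−0.95)/(1.3−0.95) = 0.4571 for the latter.
Payoffs at expiry: V(2,0)=0.0000, V(2,1)=5.0000, V(2,2)=5.0000
Node (1,0) S=49.4000: V=(p*·5.0000+(1−p*)·0.0000)/1.11=2.0592; Δ=(5.0000−0.0000)/(64.2200−46.9300)=0.2892; B=V−Δ·S=-12.2265
Node (1,1) S=67.6000: V=(p*·5.0000+(1−p*)·5.0000)/1.11=4.5045; Δ=(5.0000−5.0000)/(87.8800−64.2200)=0.0000; B=V−Δ·S=4.5045
Node (0,0) S=52.0000: V=(p*·4.5045+(1−p*)·2.0592)/1.11=2.8622; Δ=(4.5045−2.0592)/(67.6000−49.4000)=0.1344; B=V−Δ·S=-4.1244
As a check, the time-0 holding Δ(0,0)·S0 + B(0,0) comes to 2.8622 — exactly V0.

(0,0): Delta=0.1344 Bond=-4.1244
(1,0): Delta=0.2892 Bond=-12.2265
(1,1): Delta=0.0000 Bond=4.5045
V0=2.8622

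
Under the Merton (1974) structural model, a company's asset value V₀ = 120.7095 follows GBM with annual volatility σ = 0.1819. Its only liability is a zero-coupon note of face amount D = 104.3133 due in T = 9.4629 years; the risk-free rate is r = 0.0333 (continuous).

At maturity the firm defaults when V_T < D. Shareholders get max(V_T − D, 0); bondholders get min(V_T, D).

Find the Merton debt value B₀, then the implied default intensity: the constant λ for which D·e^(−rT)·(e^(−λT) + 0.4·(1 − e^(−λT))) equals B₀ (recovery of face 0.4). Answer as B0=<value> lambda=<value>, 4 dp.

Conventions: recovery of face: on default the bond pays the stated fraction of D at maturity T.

B0=70.0814 lambda=0.0150

Equity is a call on the firm's assets struck at D = 104.3133:
d₁ = [ln(V₀/D) + (r + σ²/2)T] / (σ√T)
   = [ln(120.7095/104.3133) + (0.0333 + 0.5·0.1819²)·9.4629] / (0.1819·√9.4629)
   = [0.145988 + 0.471667] / 0.559558 = 1.103827
d₂ = d₁ − σ√T = 1.103827 − 0.559558 = 0.544270
N(d₁) = 0.865166,  N(d₂) = 0.706872,  e^(−rT) = 0.729705
E₀ = V₀·N(d₁) − D·e^(−rT)·N(d₂)
   = 120.7095·0.865166 − 104.3133·0.729705·0.706872 = 50.628091
B₀ = V₀ − E₀ = 120.7095 − 50.628091 = 70.081409
e^(−λT) = (B₀·e^(rT)/D − 0.4)/(1 − 0.4) = (70.0814·1.370416/104.3133 − 0.4)/0.6 = 0.86782436
λ = −ln(0.86782436)/9.4629 = 0.014981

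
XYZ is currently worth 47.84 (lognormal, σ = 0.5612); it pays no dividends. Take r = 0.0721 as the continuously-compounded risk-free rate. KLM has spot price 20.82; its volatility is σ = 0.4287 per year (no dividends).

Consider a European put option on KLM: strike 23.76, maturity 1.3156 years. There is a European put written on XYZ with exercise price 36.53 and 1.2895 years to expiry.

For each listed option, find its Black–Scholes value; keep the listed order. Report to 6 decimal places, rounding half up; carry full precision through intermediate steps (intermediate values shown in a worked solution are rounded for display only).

[KLM put K=23.76]
σ√T = 0.4287·√1.3156 = 0.491717
d₁ = (ln(S/K) + (r+σ²/2)T) / (σ√T) = (ln(20.82/23.76) + (0.0721+0.4287²/2)·1.3156) / 0.491717 = (-0.132089 + 0.215748) / 0.491717 = 0.170135
d₂ = d₁ − σ√T = 0.170135 − 0.491717 = -0.321582
e^{−rT} = 0.909505
N(−d₁) = 0.432452,  N(−d₂) = 0.626115
price = K·e^{−rT}·N(−d₂) − S·N(−d₁) = 13.530254 − 9.003651 = 4.526603
[XYZ put K=36.53]
σ√T = 0.5612·√1.2895 = 0.637277
d₁ = (ln(S/K) + (r+σ²/2)T) / (σ√T) = (ln(47.84/36.53) + (0.0721+0.5612²/2)·1.2895) / 0.637277 = (0.269728 + 0.296034) / 0.637277 = 0.887781
d₂ = d₁ − σ√T = 0.887781 − 0.637277 = 0.250503
e^{−rT} = 0.911218
N(−d₁) = 0.187329,  N(−d₂) = 0.401099
price = K·e^{−rT}·N(−d₂) − S·N(−d₁) = 13.351302 − 8.961838 = 4.389464

price(KLM put K=23.76) = 4.526603
price(XYZ put K=36.53) = 4.389464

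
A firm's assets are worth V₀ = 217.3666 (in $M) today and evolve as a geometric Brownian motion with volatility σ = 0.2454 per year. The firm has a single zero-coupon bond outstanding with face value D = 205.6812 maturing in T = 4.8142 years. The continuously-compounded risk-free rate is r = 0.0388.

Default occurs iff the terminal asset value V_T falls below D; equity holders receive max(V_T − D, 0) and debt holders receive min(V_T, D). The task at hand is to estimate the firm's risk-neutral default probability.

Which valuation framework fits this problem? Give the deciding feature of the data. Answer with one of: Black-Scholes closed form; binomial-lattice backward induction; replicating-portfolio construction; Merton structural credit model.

framework: Merton structural credit model

Key observation: the question is about default risk generated by asset-value dynamics against a debt face of 205.6812 — the structural framework prices exactly that.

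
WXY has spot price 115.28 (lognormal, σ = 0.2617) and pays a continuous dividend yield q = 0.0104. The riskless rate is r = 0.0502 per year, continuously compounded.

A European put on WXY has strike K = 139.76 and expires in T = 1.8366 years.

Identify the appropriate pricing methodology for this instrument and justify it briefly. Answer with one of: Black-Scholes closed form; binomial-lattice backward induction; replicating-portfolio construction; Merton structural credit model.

framework: Black-Scholes closed form

Key observation: a European-exercise option on WXY struck at 139.76 — a GBM underlying with constant parameters — admits an analytic price: the data contain no early exercise, no discrete tree, no debt structure.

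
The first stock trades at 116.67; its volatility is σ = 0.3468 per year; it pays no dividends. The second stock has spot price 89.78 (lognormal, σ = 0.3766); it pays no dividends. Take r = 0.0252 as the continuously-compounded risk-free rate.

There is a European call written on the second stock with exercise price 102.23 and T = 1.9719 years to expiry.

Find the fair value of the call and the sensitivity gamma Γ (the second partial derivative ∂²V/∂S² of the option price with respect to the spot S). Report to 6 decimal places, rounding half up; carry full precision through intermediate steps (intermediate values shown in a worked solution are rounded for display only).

price = 15.975726
Γ = 0.008349

σ√T = 0.3766·√1.9719 = 0.528838
d₁ = (ln(S/K) + (r+σ²/2)T) / (σ√T) = (ln(89.78/102.23) + (0.0252+0.3766²/2)·1.9719) / 0.528838 = (-0.129863 + 0.189527) / 0.528838 = 0.112821
d₂ = d₁ − σ√T = 0.112821 − 0.528838 = -0.416018
e^{−rT} = 0.951523
N(d₁) = 0.544914,  N(d₂) = 0.338699
Call price V = S·N(d₁) − K·e^{−rT}·N(d₂) = 48.922343 − 32.946617 = 15.975726
φ(d₁) = (1/√(2π))·e^{−d₁²/2} = 0.396411
Γ = φ(d₁) / (S·σ·√T) = 0.008349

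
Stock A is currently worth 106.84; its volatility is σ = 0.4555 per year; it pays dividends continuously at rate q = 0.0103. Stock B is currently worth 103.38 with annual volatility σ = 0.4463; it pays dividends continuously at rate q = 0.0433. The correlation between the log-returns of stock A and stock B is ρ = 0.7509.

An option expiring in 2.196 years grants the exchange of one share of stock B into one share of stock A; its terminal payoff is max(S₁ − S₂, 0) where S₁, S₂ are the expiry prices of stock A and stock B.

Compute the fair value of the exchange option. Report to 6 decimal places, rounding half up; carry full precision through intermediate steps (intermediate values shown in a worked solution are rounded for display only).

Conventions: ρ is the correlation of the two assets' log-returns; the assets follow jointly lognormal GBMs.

σ_eff = √(σ₁² + σ₂² − 2ρσ₁σ₂) = √(0.4555² + 0.4463² − 2·0.7509·0.4555·0.4463) = 0.318376
d₁ = (ln(S₁/S₂) + (q₂ − q₁ + σ_eff²/2)T) / (σ_eff√T) = (ln(106.84/103.38) + (0.0433 − 0.0103 + 0.050682)·2.196) / 0.471799 = 0.459276
d₂ = d₁ − σ_eff√T = 0.459276 − 0.471799 = -0.012523
N(d₁) = 0.676982,  N(d₂) = 0.495004
V = S₁·e^{−q₁T}·N(d₁) − S₂·e^{−q₂T}·N(d₂) = 70.711136 − 46.531789 = 24.179348
Key observation: the rate r is irrelevant here: denominating values in stock B turns the exchange into a ratio option on S₁/S₂, and discounting at r drops out.

exchange price = 24.179348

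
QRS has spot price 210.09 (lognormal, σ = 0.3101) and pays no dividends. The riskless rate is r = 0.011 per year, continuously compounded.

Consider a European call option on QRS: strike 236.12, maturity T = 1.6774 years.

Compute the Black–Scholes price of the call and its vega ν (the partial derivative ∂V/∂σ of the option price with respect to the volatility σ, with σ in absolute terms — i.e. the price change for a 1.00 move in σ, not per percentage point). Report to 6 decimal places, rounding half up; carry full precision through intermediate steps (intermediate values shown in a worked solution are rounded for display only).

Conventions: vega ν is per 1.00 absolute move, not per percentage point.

price = 25.342164
ν = 108.445599

σ√T = 0.3101·√1.6774 = 0.401624
d₁ = (ln(S/K) + (r+σ²/2)T) / (σ√T) = (ln(210.09/236.12) + (0.011+0.3101²/2)·1.6774) / 0.401624 = (-0.116804 + 0.099102) / 0.401624 = -0.044075
d₂ = d₁ − σ√T = -0.044075 − 0.401624 = -0.445700
e^{−rT} = 0.981718
N(d₁) = 0.482422,  N(d₂) = 0.327907
Call price V = S·N(d₁) − K·e^{−rT}·N(d₂) = 101.352089 − 76.009926 = 25.342164
φ(d₁) = (1/√(2π))·e^{−d₁²/2} = 0.398555
ν = S·φ(d₁)·√T = 108.445599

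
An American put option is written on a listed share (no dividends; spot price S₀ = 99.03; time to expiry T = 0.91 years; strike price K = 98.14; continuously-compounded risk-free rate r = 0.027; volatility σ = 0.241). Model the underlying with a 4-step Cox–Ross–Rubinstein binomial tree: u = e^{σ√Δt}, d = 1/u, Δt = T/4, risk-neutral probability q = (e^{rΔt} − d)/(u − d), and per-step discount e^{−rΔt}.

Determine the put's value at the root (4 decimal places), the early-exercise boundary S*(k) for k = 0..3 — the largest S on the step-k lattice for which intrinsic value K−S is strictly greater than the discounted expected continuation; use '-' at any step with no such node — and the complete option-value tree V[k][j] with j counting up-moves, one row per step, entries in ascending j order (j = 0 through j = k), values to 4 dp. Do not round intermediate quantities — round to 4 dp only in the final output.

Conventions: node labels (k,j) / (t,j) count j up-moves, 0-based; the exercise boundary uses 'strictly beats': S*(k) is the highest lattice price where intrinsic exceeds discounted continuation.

Δt=0.22750, u=1.12182, d=0.89141, q=0.49804, disc=e^(-rΔt)=0.99388
k=4 terminal: V=max(K-S,0) → 35.6114 19.4494 0.0000 0.0000 0.0000
k=3: j=0 S=70.1457 intr=27.9943 cont=27.3934 V=27.9943[EX]; j=1 S=88.2764 intr=9.8636 cont=9.7031 V=9.8636[EX]; j=2 S=111.0935 intr=0.0000 cont=0.0000 V=0.0000[hold]; j=3 S=139.8083 intr=0.0000 cont=0.0000 V=0.0000[hold]  S*(3)=88.2764
k=2: j=0 S=78.6906 intr=19.4494 cont=18.8484 V=19.4494[EX]; j=1 S=99.0300 intr=0.0000 cont=4.9208 V=4.9208[hold]; j=2 S=124.6266 intr=0.0000 cont=0.0000 V=0.0000[hold]  S*(2)=78.6906
k=1: j=0 S=88.2764 intr=9.8636 cont=12.1389 V=12.1389[hold]; j=1 S=111.0935 intr=0.0000 cont=2.4550 V=2.4550[hold]  S*(1)=-
k=0: j=0 S=99.0300 intr=0.0000 cont=7.2711 V=7.2711[hold]  S*(0)=-

price = 7.2711
boundary = - - 78.6906 88.2764
tree:
7.2711
12.1389 2.4550
19.4494 4.9208 0.0000
27.9943 9.8636 0.0000 0.0000
35.6114 19.4494 0.0000 0.0000 0.0000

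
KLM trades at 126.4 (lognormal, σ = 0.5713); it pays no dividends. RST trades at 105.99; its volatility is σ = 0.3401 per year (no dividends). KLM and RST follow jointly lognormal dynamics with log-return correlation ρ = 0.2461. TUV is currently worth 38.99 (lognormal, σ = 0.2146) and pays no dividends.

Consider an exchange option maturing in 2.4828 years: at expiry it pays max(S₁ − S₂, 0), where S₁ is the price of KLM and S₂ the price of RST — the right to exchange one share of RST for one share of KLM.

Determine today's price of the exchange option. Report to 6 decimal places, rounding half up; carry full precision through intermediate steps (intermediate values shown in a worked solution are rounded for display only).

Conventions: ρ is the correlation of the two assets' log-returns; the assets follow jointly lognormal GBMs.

σ_eff = √(σ₁² + σ₂² − 2ρσ₁σ₂) = √(0.5713² + 0.3401² − 2·0.2461·0.5713·0.3401) = 0.588573
d₁ = (ln(S₁/S₂) + (q₂ − q₁ + σ_eff²/2)T) / (σ_eff√T) = (ln(126.4/105.99) + (0.0 − 0.0 + 0.173209)·2.4828) / 0.927408 = 0.653595
d₂ = d₁ − σ_eff√T = 0.653595 − 0.927408 = -0.273813
N(d₁) = 0.743314,  N(d₂) = 0.392114
V = S₁·e^{−q₁T}·N(d₁) − S₂·e^{−q₂T}·N(d₂) = 93.954856 − 41.560191 = 52.394665
Key observation: the rate r is irrelevant here: denominating values in RST turns the exchange into a ratio option on S₁/S₂, and discounting at r drops out.

exchange price = 52.394665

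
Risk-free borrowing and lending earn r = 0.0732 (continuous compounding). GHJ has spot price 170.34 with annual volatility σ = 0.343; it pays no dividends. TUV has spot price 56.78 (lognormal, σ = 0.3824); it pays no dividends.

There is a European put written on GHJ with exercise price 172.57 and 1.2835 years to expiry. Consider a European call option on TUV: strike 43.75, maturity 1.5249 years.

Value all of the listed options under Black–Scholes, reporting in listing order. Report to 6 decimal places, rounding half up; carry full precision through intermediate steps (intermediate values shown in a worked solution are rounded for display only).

[GHJ put K=172.57]
σ√T = 0.343·√1.2835 = 0.388590
d₁ = (ln(S/K) + (r+σ²/2)T) / (σ√T) = (ln(170.34/172.57) + (0.0732+0.343²/2)·1.2835) / 0.388590 = (-0.013007 + 0.169453) / 0.388590 = 0.402601
d₂ = d₁ − σ√T = 0.402601 − 0.388590 = 0.014011
e^{−rT} = 0.910326
N(−d₁) = 0.343621,  N(−d₂) = 0.494411
price = K·e^{−rT}·N(−d₂) − S·N(−d₁) = 77.669452 − 58.532373 = 19.137079
[TUV call K=43.75]
σ√T = 0.3824·√1.5249 = 0.472214
d₁ = (ln(S/K) + (r+σ²/2)T) / (σ√T) = (ln(56.78/43.75) + (0.0732+0.3824²/2)·1.5249) / 0.472214 = (0.260693 + 0.223116) / 0.472214 = 1.024553
d₂ = d₁ − σ√T = 1.024553 − 0.472214 = 0.552340
e^{−rT} = 0.894382
N(d₁) = 0.847213,  N(d₂) = 0.709642
price = S·N(d₁) − K·e^{−rT}·N(d₂) = 48.104754 − 27.767729 = 20.337026

price(GHJ put K=172.57) = 19.137079
price(TUV call K=43.75) = 20.337026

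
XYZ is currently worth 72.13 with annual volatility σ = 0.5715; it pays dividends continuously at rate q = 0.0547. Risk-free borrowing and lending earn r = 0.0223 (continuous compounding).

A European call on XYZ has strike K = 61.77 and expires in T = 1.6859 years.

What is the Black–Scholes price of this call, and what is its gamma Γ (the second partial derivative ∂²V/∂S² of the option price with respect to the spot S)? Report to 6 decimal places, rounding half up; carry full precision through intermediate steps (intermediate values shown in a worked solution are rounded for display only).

σ√T = 0.5715·√1.6859 = 0.742048
d₁ = (ln(S/K) + (r−q+σ²/2)T) / (σ√T) = (ln(72.13/61.77) + (0.0223−0.0547+0.5715²/2)·1.6859) / 0.742048 = (0.155052 + 0.220695) / 0.742048 = 0.506364
d₂ = d₁ − σ√T = 0.506364 − 0.742048 = -0.235684
e^{−rT} = 0.963102
e^{−qT} = 0.911906
N(d₁) = 0.693700,  N(d₂) = 0.406839
Call price V = S·e^{−qT}·N(d₁) − K·e^{−rT}·N(d₂) = 45.628615 − 24.203193 = 21.425422
φ(d₁) = (1/√(2π))·e^{−d₁²/2} = 0.350940
Γ = e^{−qT}·φ(d₁) / (S·σ·√T) = 0.005979

price = 21.425422
Γ = 0.005979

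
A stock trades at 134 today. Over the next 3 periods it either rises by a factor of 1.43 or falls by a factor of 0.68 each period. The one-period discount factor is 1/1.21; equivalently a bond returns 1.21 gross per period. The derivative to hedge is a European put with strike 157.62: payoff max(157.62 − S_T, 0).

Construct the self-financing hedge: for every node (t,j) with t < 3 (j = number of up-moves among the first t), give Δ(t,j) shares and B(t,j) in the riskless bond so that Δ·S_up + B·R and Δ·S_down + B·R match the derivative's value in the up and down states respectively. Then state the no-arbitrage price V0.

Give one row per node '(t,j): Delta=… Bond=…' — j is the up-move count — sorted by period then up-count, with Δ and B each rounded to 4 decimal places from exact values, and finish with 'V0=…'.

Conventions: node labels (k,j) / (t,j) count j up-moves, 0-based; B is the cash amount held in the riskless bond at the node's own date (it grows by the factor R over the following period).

(0,0): Delta=-0.2216 Bond=38.4497
(1,0): Delta=-0.7546 Bond=95.0921
(1,1): Delta=-0.1164 Bond=26.3638
(2,0): Delta=-1.0000 Bond=130.2645
(2,1): Delta=-0.7062 Bond=108.7508
(2,2): Delta=0.0000 Bond=0.0000
V0=8.7517

No-arbitrage ⇒ martingale measure with p* = (R−d)/(u−d) = 0.7067.
At maturity the claim pays: V(3,0)=115.4861, V(3,1)=69.0149, V(3,2)=0.0000, V(3,3)=0.0000
(2,0): S=61.9616. Δ = (V_up−V_dn)/(S_up−S_dn) = (69.0149−115.4861)/(88.6051−42.1339) = -1.0000. V = [p*·69.0149 + (1−p*)·115.4861]/1.21 = 68.3029. B = V − Δ·S = 130.2645.
(2,1): S=130.3016. Δ = (V_up−V_dn)/(S_up−S_dn) = (0.0000−69.0149)/(186.3313−88.6051) = -0.7062. V = [p*·0.0000 + (1−p*)·69.0149]/1.21 = 16.7309. B = V − Δ·S = 108.7508.
(2,2): S=274.0166. Δ = (V_up−V_dn)/(S_up−S_dn) = (0.0000−0.0000)/(391.8437−186.3313) = 0.0000. V = [p*·0.0000 + (1−p*)·0.0000]/1.21 = 0.0000. B = V − Δ·S = 0.0000.
(1,0): S=91.1200. Δ = (V_up−V_dn)/(S_up−S_dn) = (16.7309−68.3029)/(130.3016−61.9616) = -0.7546. V = [p*·16.7309 + (1−p*)·68.3029]/1.21 = 26.3295. B = V − Δ·S = 95.0921.
(1,1): S=191.6200. Δ = (V_up−V_dn)/(S_up−S_dn) = (0.0000−16.7309)/(274.0166−130.3016) = -0.1164. V = [p*·0.0000 + (1−p*)·16.7309]/1.21 = 4.0560. B = V − Δ·S = 26.3638.
(0,0): S=134.0000. Δ = (V_up−V_dn)/(S_up−S_dn) = (4.0560−26.3295)/(191.6200−91.1200) = -0.2216. V = [p*·4.0560 + (1−p*)·26.3295]/1.21 = 8.7517. B = V − Δ·S = 38.4497.
Check: Δ(0,0)·S0 + B(0,0) = 8.7517 = V0.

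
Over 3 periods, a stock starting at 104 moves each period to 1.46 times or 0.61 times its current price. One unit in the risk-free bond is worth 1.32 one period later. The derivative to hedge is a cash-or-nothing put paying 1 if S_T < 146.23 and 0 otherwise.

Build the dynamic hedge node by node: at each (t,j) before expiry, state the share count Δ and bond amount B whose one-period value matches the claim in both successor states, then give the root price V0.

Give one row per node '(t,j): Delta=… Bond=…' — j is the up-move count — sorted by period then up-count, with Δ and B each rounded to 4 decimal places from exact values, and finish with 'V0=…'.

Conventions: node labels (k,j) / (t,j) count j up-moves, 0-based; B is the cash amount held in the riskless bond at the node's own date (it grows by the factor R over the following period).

(0,0): Delta=-0.0045 Bond=0.6525
(1,0): Delta=0.0000 Bond=0.5739
(1,1): Delta=-0.0049 Bond=0.9180
(2,0): Delta=0.0000 Bond=0.7576
(2,1): Delta=0.0000 Bond=0.7576
(2,2): Delta=-0.0053 Bond=1.3012
V0=0.1814

Risk-neutral probability p* = (R−d)/(u−d) = (1.32−0.61)/(1.46−0.61) = 0.8353.
Terminal payoffs: V(3,0)=1.0000, V(3,1)=1.0000, V(3,2)=1.0000, V(3,3)=0.0000
  t=2,j=0: stock 38.6984 → up 56.4997 (V=1.0000), down 23.6060 (V=1.0000). Price 0.7576; hedge Δ=0.0000, bond B=0.7576.
  t=2,j=1: stock 92.6224 → up 135.2287 (V=1.0000), down 56.4997 (V=1.0000). Price 0.7576; hedge Δ=0.0000, bond B=0.7576.
  t=2,j=2: stock 221.6864 → up 323.6621 (V=0.0000), down 135.2287 (V=1.0000). Price 0.1248; hedge Δ=-0.0053, bond B=1.3012.
  t=1,j=0: stock 63.4400 → up 92.6224 (V=0.7576), down 38.6984 (V=0.7576). Price 0.5739; hedge Δ=0.0000, bond B=0.5739.
  t=1,j=1: stock 151.8400 → up 221.6864 (V=0.1248), down 92.6224 (V=0.7576). Price 0.1735; hedge Δ=-0.0049, bond B=0.9180.
  t=0,j=0: stock 104.0000 → up 151.8400 (V=0.1735), down 63.4400 (V=0.5739). Price 0.1814; hedge Δ=-0.0045, bond B=0.6525.
As a check, the time-0 holding Δ(0,0)·S0 + B(0,0) comes to 0.1814 — exactly V0.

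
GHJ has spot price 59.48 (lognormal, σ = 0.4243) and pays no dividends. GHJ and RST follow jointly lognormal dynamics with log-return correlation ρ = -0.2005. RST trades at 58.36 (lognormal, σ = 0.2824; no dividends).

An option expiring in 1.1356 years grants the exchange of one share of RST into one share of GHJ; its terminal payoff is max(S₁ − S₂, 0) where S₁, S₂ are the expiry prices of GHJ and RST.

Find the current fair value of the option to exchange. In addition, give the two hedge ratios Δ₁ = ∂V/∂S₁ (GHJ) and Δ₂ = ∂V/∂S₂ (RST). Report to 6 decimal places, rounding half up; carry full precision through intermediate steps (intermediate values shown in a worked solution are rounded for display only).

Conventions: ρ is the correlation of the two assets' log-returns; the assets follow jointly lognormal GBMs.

exchange price = 14.264691
Δ1 = 0.628459
Δ2 = -0.396094

σ_eff = √(σ₁² + σ₂² − 2ρσ₁σ₂) = √(0.4243² + 0.2824² − 2·-0.2005·0.4243·0.2824) = 0.554823
d₁ = (ln(S₁/S₂) + (q₂ − q₁ + σ_eff²/2)T) / (σ_eff√T) = (ln(59.48/58.36) + (0.0 − 0.0 + 0.153915)·1.1356) / 0.591245 = 0.327774
d₂ = d₁ − σ_eff√T = 0.327774 − 0.591245 = -0.263471
N(d₁) = 0.628459,  N(d₂) = 0.396094
V = S₁·e^{−q₁T}·N(d₁) − S₂·e^{−q₂T}·N(d₂) = 37.380724 − 23.116033 = 14.264691
Key observation: no risk-free rate is needed — with the second asset as numeraire the exchange option is a call on the ratio S₁/S₂, and r cancels out of the value.
Δ₁ = e^{−q₁T}·N(d₁) = 0.628459;  Δ₂ = −e^{−q₂T}·N(d₂) = -0.396094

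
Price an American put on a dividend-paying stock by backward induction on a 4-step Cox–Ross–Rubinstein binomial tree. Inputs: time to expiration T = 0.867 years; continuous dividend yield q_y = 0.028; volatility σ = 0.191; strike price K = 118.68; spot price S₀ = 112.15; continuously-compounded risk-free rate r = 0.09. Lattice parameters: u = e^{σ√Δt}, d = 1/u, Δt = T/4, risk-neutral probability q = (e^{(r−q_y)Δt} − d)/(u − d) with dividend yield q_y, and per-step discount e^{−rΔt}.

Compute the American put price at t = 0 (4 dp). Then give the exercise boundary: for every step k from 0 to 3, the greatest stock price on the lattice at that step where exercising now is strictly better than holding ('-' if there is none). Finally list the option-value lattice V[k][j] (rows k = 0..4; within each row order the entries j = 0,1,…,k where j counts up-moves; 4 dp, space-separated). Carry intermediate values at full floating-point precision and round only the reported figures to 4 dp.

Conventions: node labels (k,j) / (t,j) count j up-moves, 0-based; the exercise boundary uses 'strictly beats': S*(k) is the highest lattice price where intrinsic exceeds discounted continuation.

price = 9.4427
boundary = - 102.6079 93.8776 102.6079
tree:
9.4427
16.0721 4.4363
24.8024 8.5854 1.2506
32.7899 16.0721 2.8577 0.0000
40.0977 24.8024 6.5300 0.0000 0.0000

params: Δt=0.21675 u=1.09300 d=0.91492 q=0.55376 e^(-rΔt)=0.98068
t_4 payoffs: 40.0977 24.8024 6.5300 0.0000 0.0000
t_3: node(3,0) S=85.8901 payoff=32.7899 vs cont=31.0168 → 32.7899 [stop]  node(3,1) S=102.6079 payoff=16.0721 vs cont=14.4003 → 16.0721 [stop]  node(3,2) S=122.5795 payoff=0.0000 vs cont=2.8577 → 2.8577 [wait]  node(3,3) S=146.4385 payoff=0.0000 vs cont=0.0000 → 0.0000 [wait]  ⇒ S*(3)=102.6079
t_2: node(2,0) S=93.8776 payoff=24.8024 vs cont=23.0777 → 24.8024 [stop]  node(2,1) S=112.1500 payoff=6.5300 vs cont=8.5854 → 8.5854 [wait]  node(2,2) S=133.9790 payoff=0.0000 vs cont=1.2506 → 1.2506 [wait]  ⇒ S*(2)=93.8776
t_1: node(1,0) S=102.6079 payoff=16.0721 vs cont=15.5165 → 16.0721 [stop]  node(1,1) S=122.5795 payoff=0.0000 vs cont=4.4363 → 4.4363 [wait]  ⇒ S*(1)=102.6079
t_0: node(0,0) S=112.1500 payoff=6.5300 vs cont=9.4427 → 9.4427 [wait]  ⇒ S*(0)=-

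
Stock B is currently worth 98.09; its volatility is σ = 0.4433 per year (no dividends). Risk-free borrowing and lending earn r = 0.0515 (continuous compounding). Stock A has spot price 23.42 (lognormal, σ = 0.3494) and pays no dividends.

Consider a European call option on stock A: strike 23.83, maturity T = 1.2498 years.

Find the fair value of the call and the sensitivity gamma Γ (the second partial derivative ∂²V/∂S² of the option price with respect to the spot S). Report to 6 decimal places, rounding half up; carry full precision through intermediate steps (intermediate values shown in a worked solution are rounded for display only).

σ√T = 0.3494·√1.2498 = 0.390610
d₁ = (ln(S/K) + (r+σ²/2)T) / (σ√T) = (ln(23.42/23.83) + (0.0515+0.3494²/2)·1.2498) / 0.390610 = (-0.017355 + 0.140653) / 0.390610 = 0.315655
d₂ = d₁ − σ√T = 0.315655 − 0.390610 = -0.074955
e^{−rT} = 0.937663
N(d₁) = 0.623868,  N(d₂) = 0.470125
Call price V = S·N(d₁) − K·e^{−rT}·N(d₂) = 14.610980 − 10.504716 = 4.106265
φ(d₁) = (1/√(2π))·e^{−d₁²/2} = 0.379554
Γ = φ(d₁) / (S·σ·√T) = 0.041490

price = 4.106265
Γ = 0.041490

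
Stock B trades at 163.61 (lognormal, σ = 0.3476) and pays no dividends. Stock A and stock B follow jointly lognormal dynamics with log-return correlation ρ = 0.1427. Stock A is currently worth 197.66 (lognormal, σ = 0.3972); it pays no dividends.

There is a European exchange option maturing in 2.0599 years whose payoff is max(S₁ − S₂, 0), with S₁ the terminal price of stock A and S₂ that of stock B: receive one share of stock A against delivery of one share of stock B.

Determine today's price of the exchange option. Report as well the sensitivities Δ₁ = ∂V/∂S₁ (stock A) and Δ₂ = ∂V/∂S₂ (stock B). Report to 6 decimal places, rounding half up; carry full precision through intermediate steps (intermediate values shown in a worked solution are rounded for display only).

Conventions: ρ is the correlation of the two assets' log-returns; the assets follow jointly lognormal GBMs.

exchange price = 68.297167
Δ1 = 0.732474
Δ2 = -0.467475

σ_eff = √(σ₁² + σ₂² − 2ρσ₁σ₂) = √(0.3972² + 0.3476² − 2·0.1427·0.3972·0.3476) = 0.489070
d₁ = (ln(S₁/S₂) + (q₂ − q₁ + σ_eff²/2)T) / (σ_eff√T) = (ln(197.66/163.61) + (0.0 − 0.0 + 0.119595)·2.0599) / 0.701930 = 0.620312
d₂ = d₁ − σ_eff√T = 0.620312 − 0.701930 = -0.081618
N(d₁) = 0.732474,  N(d₂) = 0.467475
V = S₁·e^{−q₁T}·N(d₁) − S₂·e^{−q₂T}·N(d₂) = 144.780783 − 76.483616 = 68.297167
Key observation: no risk-free rate is needed — with the second asset as numeraire the exchange option is a call on the ratio S₁/S₂, and r cancels out of the value.
Δ₁ = e^{−q₁T}·N(d₁) = 0.732474;  Δ₂ = −e^{−q₂T}·N(d₂) = -0.467475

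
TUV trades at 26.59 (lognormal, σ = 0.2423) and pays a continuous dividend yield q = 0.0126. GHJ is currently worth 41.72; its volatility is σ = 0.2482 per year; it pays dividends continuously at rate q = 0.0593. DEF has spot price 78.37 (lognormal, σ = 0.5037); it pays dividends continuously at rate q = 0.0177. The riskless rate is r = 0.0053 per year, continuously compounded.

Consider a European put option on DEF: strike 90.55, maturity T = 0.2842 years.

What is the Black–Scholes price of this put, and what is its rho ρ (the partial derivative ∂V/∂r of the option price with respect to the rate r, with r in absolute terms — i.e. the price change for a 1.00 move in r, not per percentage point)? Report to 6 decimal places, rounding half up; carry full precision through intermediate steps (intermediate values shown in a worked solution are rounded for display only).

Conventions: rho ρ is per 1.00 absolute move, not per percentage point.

price = 16.531978
ρ = -19.360171

σ√T = 0.5037·√0.2842 = 0.268525
d₁ = (ln(S/K) + (r−q+σ²/2)T) / (σ√T) = (ln(78.37/90.55) + (0.0053−0.0177+0.5037²/2)·0.2842) / 0.268525 = (-0.144461 + 0.032529) / 0.268525 = -0.416842
d₂ = d₁ − σ√T = -0.416842 − 0.268525 = -0.685367
e^{−rT} = 0.998495
e^{−qT} = 0.994982
N(−d₁) = 0.661603,  N(−d₂) = 0.753444
Put price V = K·e^{−rT}·N(−d₂) − S·e^{−qT}·N(−d₁) = 68.121643 − 51.589665 = 16.531978
ρ = −K·T·e^{−rT}·N(−d₂) = -19.360171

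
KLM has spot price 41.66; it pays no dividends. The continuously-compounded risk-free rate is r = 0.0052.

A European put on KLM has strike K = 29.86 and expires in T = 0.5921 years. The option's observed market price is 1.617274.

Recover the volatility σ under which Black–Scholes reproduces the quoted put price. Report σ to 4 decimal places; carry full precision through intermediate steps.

At σ = 0.5278 the Black–Scholes value reproduces the quote:
σ√T = 0.5278·√0.5921 = 0.406132
d₁ = (ln(S/K) + (r+σ²/2)T) / (σ√T) = (ln(41.66/29.86) + (0.0052+0.5278²/2)·0.5921) / 0.406132 = (0.333022 + 0.085550) / 0.406132 = 1.030631
d₂ = d₁ − σ√T = 1.030631 − 0.406132 = 0.624500
e^{−rT} = 0.996926
N(−d₁) = 0.151357,  N(−d₂) = 0.266150
V = K·e^{−rT}·N(−d₂) − S·N(−d₁) = 7.922801 − 6.305528 = 1.617274 (equal to the quote); since ∂V/∂σ > 0 for all σ, the implied volatility is unique

sigma = 0.5278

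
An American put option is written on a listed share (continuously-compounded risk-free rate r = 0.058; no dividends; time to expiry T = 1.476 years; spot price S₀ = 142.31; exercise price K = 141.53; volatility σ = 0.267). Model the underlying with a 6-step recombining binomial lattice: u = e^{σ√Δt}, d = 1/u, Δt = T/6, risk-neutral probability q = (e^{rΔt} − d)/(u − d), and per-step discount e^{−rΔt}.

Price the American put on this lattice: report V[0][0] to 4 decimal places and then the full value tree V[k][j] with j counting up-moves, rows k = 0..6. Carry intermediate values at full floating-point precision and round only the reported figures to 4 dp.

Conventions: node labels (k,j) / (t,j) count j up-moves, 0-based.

Δt=0.24600, u=1.14160, d=0.87597, q=0.52104, disc=e^(-rΔt)=0.98583
k=6 terminal: V=max(K-S,0) → 77.2376 57.7414 32.3331 0.0000 0.0000 0.0000 0.0000
k=5: j=0 S=73.3960 intr=68.1340 cont=66.1290 V=68.1340[EX]; j=1 S=95.6528 intr=45.8772 cont=43.8722 V=45.8772[EX]; j=2 S=124.6588 intr=16.8712 cont=15.2669 V=16.8712[EX]; j=3 S=162.4606 intr=0.0000 cont=0.0000 V=0.0000[hold]; j=4 S=211.7255 intr=0.0000 cont=0.0000 V=0.0000[hold]; j=5 S=275.9297 intr=0.0000 cont=0.0000 V=0.0000[hold]
k=4: j=0 S=83.7886 intr=57.7414 cont=55.7364 V=57.7414[EX]; j=1 S=109.1969 intr=32.3331 cont=30.3281 V=32.3331[EX]; j=2 S=142.3100 intr=0.0000 cont=7.9662 V=7.9662[hold]; j=3 S=185.4644 intr=0.0000 cont=0.0000 V=0.0000[hold]; j=4 S=241.7051 intr=0.0000 cont=0.0000 V=0.0000[hold]
k=3: j=0 S=95.6528 intr=45.8772 cont=43.8722 V=45.8772[EX]; j=1 S=124.6588 intr=16.8712 cont=19.3588 V=19.3588[hold]; j=2 S=162.4606 intr=0.0000 cont=3.7614 V=3.7614[hold]; j=3 S=211.7255 intr=0.0000 cont=0.0000 V=0.0000[hold]
k=2: j=0 S=109.1969 intr=32.3331 cont=31.6059 V=32.3331[EX]; j=1 S=142.3100 intr=0.0000 cont=11.0728 V=11.0728[hold]; j=2 S=185.4644 intr=0.0000 cont=1.7760 V=1.7760[hold]
k=1: j=0 S=124.6588 intr=16.8712 cont=20.9545 V=20.9545[hold]; j=1 S=162.4606 intr=0.0000 cont=6.1406 V=6.1406[hold]
k=0: j=0 S=142.3100 intr=0.0000 cont=13.0484 V=13.0484[hold]

price = 13.0484
tree:
13.0484
20.9545 6.1406
32.3331 11.0728 1.7760
45.8772 19.3588 3.7614 0.0000
57.7414 32.3331 7.9662 0.0000 0.0000
68.1340 45.8772 16.8712 0.0000 0.0000 0.0000
77.2376 57.7414 32.3331 0.0000 0.0000 0.0000 0.0000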